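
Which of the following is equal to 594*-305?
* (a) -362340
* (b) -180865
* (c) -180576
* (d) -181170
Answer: d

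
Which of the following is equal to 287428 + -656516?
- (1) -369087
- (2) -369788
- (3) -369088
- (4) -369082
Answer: 3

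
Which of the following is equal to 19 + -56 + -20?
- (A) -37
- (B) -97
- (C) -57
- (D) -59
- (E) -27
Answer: C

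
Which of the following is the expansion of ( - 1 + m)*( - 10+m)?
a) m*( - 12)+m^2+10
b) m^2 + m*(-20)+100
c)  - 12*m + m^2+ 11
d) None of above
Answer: d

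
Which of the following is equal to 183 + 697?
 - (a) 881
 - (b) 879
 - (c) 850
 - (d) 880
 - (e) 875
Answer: d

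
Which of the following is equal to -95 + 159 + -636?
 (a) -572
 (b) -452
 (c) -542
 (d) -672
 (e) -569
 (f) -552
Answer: a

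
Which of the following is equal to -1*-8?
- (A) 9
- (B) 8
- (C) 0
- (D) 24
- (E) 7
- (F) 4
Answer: B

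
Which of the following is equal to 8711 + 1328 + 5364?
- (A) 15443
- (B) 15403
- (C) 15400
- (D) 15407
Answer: B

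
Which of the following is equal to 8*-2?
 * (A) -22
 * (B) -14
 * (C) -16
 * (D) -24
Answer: C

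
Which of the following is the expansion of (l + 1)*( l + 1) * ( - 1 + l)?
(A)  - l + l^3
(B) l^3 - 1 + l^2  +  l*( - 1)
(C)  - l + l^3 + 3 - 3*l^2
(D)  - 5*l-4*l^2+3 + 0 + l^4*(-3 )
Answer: B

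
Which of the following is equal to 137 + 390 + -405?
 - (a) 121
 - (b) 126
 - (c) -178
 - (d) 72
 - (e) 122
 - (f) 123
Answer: e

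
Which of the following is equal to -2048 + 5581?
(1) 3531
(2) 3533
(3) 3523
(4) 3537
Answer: 2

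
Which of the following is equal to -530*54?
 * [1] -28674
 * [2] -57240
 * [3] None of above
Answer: 3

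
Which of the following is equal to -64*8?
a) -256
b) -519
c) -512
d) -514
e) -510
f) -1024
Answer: c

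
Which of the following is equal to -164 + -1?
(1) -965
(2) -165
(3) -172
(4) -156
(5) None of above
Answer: 2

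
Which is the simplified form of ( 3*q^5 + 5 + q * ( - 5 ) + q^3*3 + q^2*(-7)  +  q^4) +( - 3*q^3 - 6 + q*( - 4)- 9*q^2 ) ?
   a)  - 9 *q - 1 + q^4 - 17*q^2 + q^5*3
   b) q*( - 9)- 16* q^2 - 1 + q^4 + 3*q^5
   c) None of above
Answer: b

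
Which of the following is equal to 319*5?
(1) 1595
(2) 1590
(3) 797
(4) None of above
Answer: 1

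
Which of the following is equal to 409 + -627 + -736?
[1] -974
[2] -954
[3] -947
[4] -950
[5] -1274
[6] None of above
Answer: 2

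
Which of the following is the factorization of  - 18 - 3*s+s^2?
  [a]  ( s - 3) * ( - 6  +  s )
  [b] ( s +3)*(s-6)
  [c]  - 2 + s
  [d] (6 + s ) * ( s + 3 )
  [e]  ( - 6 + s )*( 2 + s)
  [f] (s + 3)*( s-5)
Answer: b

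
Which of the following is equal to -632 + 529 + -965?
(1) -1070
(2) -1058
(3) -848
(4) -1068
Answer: 4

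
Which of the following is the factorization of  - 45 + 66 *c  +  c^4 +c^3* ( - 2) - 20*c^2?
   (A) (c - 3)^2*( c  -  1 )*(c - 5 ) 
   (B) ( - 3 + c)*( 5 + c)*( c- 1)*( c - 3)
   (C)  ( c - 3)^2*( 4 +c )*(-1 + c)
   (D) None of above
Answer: B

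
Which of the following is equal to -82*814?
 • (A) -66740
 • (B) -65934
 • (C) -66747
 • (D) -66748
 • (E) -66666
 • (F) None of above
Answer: D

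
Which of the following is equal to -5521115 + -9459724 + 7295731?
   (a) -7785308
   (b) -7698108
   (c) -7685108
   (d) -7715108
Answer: c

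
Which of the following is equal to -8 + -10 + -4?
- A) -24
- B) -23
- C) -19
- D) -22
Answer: D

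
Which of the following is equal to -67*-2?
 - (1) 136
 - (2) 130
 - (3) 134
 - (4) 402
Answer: 3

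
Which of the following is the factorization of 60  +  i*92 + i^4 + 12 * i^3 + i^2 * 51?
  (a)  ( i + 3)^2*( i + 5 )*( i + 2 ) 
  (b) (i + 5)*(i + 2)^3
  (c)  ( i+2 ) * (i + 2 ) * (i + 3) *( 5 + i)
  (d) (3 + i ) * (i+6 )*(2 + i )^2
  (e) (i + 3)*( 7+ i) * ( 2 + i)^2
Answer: c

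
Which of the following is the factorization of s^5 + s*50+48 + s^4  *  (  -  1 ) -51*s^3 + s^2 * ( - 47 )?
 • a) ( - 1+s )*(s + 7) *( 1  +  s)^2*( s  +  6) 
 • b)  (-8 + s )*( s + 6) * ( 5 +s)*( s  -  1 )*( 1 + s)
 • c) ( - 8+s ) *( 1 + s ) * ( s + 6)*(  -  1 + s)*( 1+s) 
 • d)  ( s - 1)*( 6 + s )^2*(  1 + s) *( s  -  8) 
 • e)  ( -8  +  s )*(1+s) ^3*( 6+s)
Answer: c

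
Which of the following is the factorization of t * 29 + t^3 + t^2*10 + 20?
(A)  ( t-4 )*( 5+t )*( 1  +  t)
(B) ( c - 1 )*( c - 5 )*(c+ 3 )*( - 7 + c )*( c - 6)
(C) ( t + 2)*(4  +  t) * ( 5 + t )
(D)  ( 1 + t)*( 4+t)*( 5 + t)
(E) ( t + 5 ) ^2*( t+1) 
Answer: D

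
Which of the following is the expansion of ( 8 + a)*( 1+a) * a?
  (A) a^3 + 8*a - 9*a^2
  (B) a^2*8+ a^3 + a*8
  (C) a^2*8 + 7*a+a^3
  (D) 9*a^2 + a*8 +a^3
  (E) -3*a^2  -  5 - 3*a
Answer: D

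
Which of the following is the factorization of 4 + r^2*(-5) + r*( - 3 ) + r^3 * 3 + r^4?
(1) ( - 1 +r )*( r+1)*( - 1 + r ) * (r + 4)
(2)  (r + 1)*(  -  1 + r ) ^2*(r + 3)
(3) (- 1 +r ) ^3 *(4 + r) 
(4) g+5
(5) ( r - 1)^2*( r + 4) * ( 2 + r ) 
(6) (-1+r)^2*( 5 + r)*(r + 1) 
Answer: 1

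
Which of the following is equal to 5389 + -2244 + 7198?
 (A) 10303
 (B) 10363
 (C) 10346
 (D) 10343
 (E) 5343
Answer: D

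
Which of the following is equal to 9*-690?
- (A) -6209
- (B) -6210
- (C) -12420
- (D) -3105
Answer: B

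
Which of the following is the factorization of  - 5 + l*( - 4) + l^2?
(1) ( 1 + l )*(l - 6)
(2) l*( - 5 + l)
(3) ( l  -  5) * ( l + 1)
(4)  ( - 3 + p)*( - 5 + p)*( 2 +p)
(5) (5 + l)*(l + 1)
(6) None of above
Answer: 3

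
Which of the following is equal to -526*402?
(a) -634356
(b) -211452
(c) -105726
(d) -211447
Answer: b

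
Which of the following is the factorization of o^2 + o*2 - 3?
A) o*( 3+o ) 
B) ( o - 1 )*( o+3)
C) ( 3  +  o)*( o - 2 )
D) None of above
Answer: B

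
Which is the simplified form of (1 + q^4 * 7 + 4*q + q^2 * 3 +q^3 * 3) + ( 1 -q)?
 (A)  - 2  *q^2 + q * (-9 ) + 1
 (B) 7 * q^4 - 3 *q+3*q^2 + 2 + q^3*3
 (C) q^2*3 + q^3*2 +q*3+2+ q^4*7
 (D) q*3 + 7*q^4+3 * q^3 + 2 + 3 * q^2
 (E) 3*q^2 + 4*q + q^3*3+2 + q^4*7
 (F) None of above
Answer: D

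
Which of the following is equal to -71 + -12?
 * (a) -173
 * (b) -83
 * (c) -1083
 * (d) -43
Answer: b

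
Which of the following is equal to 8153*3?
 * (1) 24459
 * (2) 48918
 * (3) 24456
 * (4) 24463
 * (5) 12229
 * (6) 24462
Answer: 1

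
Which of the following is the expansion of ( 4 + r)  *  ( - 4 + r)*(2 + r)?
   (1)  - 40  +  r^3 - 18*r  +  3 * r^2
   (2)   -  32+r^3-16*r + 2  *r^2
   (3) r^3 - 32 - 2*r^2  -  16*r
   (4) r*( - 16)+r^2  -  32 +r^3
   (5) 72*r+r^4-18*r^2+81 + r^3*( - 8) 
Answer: 2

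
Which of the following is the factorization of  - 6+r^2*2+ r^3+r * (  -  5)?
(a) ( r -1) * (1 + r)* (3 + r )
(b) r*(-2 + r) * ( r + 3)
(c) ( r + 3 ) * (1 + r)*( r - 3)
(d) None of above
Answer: d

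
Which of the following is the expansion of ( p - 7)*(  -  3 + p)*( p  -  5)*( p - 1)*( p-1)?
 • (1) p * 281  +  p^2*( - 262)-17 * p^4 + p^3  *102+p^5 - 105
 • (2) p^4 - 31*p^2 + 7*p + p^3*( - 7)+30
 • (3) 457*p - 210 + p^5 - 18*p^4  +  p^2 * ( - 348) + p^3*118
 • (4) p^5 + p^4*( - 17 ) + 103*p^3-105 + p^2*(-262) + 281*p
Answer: 1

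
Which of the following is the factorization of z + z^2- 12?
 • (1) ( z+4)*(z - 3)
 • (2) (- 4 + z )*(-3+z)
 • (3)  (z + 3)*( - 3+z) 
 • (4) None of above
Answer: 1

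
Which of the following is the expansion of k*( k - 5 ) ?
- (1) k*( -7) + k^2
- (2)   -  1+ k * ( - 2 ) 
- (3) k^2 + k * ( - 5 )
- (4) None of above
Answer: 3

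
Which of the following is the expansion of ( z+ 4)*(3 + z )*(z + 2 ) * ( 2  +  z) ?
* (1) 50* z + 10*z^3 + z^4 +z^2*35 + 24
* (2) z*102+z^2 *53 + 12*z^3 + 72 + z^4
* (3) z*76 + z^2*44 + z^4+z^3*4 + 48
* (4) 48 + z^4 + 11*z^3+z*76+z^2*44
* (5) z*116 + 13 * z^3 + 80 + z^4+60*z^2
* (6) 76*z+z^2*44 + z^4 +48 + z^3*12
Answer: 4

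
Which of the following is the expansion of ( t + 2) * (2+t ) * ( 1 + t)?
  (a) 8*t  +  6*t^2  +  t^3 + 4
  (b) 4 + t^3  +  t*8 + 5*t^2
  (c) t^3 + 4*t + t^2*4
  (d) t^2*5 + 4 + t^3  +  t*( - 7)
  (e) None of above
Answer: b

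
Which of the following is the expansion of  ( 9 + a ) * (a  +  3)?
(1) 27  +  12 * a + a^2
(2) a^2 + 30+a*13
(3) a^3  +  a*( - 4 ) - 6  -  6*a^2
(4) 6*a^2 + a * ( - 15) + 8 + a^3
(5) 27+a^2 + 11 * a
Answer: 1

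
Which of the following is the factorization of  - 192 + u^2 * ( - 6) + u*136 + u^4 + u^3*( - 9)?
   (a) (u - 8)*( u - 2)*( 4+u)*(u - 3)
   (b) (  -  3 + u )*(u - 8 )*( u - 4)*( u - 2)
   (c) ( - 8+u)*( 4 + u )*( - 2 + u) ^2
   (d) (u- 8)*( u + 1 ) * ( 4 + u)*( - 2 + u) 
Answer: a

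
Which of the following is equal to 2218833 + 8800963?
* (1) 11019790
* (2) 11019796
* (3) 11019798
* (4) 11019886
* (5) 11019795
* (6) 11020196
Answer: 2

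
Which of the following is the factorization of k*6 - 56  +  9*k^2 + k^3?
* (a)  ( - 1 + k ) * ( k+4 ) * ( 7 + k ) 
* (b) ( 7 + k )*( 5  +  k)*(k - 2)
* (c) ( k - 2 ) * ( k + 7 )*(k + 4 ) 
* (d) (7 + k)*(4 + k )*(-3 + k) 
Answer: c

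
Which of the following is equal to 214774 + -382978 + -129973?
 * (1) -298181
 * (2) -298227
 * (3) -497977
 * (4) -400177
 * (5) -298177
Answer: 5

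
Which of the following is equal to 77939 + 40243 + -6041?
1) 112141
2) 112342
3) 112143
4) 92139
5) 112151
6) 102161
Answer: 1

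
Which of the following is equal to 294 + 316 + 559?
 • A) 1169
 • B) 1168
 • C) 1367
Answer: A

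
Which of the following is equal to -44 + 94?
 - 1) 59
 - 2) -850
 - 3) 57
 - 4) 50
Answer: 4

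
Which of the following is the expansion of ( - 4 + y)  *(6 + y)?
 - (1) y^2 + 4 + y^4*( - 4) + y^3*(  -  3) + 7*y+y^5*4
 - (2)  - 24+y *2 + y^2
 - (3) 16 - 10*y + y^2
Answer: 2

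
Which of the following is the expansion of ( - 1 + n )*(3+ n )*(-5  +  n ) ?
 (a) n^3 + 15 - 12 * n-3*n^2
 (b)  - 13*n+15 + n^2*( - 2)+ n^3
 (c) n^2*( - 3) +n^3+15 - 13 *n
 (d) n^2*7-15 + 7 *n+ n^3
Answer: c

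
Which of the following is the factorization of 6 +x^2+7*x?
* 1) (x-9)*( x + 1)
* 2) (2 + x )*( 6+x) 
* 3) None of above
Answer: 3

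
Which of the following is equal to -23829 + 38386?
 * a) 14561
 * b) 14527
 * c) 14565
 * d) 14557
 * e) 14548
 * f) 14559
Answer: d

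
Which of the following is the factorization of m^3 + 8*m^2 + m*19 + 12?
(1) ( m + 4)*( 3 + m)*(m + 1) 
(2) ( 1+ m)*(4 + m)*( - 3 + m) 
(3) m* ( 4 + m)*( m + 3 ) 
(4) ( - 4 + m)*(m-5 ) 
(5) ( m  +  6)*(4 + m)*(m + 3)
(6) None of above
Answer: 1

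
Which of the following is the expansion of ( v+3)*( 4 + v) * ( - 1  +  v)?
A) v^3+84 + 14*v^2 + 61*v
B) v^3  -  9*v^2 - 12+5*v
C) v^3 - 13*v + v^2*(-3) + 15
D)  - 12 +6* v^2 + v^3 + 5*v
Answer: D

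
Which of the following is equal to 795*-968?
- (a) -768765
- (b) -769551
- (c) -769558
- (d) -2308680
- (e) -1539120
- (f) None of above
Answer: f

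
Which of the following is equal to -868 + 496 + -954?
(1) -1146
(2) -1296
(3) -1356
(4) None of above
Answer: 4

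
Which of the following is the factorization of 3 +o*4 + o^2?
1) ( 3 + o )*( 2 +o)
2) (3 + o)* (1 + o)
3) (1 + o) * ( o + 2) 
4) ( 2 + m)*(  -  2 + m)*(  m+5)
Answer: 2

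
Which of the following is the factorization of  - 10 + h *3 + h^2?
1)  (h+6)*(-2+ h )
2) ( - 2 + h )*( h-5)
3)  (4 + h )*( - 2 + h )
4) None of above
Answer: 4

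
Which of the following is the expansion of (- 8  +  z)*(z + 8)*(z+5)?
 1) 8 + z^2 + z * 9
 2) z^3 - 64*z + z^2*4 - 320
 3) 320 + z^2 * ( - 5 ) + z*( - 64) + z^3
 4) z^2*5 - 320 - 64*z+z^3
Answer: 4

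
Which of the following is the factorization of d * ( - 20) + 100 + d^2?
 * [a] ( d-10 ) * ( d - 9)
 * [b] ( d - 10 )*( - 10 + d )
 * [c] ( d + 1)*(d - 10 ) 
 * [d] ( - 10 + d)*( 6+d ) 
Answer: b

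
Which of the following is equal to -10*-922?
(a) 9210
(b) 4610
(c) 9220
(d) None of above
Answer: c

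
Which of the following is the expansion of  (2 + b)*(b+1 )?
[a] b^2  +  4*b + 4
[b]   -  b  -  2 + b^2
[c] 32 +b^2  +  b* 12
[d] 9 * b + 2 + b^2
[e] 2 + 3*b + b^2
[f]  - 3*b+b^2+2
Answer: e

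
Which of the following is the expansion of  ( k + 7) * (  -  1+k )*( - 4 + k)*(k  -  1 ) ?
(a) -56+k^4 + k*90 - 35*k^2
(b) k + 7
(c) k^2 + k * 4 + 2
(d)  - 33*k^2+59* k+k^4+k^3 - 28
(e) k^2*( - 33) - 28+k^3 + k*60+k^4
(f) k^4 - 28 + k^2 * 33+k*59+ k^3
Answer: d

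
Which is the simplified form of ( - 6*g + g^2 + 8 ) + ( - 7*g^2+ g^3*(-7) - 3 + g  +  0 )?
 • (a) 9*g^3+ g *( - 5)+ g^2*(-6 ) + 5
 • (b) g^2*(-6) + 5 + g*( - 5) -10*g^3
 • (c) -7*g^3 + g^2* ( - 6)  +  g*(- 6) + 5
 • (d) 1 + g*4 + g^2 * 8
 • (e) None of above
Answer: e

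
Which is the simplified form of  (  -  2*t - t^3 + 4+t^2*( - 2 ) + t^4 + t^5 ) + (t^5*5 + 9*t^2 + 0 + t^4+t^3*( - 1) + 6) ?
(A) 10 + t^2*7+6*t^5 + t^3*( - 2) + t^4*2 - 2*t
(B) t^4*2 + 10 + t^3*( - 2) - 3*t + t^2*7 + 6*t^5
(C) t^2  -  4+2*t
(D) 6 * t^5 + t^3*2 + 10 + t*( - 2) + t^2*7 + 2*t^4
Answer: A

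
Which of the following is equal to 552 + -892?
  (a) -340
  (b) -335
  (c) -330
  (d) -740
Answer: a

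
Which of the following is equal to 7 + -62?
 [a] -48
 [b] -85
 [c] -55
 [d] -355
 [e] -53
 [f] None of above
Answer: c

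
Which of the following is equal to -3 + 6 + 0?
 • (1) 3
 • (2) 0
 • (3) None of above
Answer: 1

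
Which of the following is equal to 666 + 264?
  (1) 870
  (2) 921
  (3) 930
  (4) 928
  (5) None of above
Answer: 3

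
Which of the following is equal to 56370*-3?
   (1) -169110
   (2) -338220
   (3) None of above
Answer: 1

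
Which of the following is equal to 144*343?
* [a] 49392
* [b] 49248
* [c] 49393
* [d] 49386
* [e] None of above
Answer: a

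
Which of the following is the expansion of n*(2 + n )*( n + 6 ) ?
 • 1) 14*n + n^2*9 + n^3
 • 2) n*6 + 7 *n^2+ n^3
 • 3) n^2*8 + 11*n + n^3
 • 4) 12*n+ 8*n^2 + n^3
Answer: 4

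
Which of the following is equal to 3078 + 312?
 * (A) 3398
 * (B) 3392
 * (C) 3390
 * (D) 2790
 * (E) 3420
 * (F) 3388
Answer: C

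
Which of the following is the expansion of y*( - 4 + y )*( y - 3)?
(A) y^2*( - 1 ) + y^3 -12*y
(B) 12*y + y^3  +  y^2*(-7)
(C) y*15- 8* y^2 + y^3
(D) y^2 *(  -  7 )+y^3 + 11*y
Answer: B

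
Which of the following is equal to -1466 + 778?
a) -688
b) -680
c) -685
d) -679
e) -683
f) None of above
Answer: a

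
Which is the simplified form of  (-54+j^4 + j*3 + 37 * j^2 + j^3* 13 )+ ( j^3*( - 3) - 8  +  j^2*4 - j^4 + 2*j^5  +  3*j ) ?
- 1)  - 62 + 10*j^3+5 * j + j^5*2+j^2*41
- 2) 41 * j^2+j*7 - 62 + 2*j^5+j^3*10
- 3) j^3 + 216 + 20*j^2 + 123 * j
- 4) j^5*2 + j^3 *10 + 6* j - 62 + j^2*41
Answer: 4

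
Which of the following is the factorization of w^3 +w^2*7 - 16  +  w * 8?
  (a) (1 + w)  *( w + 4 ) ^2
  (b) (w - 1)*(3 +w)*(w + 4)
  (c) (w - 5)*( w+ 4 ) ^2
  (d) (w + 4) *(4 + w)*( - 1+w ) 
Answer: d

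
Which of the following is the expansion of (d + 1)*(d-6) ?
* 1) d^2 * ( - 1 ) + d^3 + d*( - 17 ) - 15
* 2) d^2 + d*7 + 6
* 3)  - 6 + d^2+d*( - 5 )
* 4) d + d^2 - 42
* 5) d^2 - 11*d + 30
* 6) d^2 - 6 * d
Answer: 3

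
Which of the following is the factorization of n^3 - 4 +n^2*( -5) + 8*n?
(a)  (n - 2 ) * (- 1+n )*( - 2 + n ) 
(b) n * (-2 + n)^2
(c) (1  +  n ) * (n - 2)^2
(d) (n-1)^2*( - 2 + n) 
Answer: a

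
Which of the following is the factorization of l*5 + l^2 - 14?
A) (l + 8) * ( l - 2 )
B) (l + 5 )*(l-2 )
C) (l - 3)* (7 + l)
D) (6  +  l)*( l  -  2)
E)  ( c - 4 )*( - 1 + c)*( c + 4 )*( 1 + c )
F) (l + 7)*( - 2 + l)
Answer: F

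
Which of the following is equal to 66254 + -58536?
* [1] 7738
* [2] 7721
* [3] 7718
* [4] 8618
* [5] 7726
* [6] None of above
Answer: 3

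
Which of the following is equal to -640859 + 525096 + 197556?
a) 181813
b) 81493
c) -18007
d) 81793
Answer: d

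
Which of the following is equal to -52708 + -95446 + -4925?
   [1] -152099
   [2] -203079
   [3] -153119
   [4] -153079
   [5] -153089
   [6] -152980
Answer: 4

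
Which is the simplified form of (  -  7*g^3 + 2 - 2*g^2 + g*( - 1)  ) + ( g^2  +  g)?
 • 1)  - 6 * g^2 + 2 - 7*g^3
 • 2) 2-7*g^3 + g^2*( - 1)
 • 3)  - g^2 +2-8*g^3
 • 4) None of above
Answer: 2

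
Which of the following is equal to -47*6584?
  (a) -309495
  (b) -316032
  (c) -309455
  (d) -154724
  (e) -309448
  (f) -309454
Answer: e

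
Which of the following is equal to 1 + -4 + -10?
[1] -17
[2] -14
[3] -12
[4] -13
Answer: 4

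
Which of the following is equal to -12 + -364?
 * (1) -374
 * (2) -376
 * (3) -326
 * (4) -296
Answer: 2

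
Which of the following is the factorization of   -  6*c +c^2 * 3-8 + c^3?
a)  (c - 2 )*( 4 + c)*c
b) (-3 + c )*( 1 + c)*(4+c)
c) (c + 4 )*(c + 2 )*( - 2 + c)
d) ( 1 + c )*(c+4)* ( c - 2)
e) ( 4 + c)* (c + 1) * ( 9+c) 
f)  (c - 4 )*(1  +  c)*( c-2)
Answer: d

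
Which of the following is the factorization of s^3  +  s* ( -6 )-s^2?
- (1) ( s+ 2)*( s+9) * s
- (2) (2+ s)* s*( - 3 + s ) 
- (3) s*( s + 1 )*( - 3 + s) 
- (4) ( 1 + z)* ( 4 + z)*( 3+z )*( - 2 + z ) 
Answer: 2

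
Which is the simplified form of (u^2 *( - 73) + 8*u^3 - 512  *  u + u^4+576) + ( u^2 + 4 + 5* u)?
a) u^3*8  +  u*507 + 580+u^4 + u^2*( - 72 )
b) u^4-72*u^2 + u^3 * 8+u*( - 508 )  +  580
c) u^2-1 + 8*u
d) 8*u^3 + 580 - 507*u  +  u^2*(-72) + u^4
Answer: d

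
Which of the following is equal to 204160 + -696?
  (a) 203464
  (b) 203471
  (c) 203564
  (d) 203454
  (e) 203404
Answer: a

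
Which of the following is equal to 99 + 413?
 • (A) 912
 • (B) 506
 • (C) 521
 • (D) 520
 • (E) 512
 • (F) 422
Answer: E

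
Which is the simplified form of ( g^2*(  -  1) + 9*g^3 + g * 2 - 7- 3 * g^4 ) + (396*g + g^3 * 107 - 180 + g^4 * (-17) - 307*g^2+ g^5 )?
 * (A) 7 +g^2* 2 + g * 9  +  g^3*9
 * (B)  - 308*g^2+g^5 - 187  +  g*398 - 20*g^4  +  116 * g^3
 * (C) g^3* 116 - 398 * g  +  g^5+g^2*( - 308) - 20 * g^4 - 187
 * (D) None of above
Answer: B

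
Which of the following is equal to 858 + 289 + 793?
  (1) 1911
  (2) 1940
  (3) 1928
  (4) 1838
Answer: 2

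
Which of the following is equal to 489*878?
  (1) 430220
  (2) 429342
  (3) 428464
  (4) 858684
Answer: 2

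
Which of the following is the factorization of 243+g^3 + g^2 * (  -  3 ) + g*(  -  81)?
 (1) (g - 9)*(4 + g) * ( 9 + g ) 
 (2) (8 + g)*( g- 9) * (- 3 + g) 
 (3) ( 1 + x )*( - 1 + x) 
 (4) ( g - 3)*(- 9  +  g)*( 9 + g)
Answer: 4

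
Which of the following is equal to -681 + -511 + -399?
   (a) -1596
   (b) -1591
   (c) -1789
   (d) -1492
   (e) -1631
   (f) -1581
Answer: b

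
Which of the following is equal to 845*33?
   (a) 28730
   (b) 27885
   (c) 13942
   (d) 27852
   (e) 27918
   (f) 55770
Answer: b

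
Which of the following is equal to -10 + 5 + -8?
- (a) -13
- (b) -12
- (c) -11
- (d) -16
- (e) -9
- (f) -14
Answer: a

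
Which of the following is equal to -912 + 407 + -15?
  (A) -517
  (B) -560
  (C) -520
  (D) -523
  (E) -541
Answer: C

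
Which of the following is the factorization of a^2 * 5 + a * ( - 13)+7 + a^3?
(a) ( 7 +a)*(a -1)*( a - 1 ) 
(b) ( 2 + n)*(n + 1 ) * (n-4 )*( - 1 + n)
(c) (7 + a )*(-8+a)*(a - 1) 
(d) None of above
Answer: a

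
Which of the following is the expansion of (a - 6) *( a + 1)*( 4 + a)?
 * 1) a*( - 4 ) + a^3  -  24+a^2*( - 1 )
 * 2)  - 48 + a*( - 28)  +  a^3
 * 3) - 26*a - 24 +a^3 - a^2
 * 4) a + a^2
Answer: 3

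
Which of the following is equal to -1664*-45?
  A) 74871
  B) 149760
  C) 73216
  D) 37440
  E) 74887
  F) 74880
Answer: F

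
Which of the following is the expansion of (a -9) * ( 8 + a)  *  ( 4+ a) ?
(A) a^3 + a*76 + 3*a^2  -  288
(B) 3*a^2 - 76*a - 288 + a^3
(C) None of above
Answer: B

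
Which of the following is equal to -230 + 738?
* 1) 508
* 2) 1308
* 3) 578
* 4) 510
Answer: 1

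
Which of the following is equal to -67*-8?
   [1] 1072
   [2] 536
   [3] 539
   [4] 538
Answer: 2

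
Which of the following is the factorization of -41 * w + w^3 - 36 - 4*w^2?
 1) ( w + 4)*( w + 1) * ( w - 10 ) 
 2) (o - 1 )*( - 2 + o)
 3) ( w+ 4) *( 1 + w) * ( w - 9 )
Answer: 3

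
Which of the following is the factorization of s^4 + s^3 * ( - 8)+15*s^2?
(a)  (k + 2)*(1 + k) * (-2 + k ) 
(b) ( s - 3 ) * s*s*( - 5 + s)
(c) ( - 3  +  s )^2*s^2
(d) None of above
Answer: b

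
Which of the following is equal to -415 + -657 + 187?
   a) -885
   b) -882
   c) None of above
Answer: a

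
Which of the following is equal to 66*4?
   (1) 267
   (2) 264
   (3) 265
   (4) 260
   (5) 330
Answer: 2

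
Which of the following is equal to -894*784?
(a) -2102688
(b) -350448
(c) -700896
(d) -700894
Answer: c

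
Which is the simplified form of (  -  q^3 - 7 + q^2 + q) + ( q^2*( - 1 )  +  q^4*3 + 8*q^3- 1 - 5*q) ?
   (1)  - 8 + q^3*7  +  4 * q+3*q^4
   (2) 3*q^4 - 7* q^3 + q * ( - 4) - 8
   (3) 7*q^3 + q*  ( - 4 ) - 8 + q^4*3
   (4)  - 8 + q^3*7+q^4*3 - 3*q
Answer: 3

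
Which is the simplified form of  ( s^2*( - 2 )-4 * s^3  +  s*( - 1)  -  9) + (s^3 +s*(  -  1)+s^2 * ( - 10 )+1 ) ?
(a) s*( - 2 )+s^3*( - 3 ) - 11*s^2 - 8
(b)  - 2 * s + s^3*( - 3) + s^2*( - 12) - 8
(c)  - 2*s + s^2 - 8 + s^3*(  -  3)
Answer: b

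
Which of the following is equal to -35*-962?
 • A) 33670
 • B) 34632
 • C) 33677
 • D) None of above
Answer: A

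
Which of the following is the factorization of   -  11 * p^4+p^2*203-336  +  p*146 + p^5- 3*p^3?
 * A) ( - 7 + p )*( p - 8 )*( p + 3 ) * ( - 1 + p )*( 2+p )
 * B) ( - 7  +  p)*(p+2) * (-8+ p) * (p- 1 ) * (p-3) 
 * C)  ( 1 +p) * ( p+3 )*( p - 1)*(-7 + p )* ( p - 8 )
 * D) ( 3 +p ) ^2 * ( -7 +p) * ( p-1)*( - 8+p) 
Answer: A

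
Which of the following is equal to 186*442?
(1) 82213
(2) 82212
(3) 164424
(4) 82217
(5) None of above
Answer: 2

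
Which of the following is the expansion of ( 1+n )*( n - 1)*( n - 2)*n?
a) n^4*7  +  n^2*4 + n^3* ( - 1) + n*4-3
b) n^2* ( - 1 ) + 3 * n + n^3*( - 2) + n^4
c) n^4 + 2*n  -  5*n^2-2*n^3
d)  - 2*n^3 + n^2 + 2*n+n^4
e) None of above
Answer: e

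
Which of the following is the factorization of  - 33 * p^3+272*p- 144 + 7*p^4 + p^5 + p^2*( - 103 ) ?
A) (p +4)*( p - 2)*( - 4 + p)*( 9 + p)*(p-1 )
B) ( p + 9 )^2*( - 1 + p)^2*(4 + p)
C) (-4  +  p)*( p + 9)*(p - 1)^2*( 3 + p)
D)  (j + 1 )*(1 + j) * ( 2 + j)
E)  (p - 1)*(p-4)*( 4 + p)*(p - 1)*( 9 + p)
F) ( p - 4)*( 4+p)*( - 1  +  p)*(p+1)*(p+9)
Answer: E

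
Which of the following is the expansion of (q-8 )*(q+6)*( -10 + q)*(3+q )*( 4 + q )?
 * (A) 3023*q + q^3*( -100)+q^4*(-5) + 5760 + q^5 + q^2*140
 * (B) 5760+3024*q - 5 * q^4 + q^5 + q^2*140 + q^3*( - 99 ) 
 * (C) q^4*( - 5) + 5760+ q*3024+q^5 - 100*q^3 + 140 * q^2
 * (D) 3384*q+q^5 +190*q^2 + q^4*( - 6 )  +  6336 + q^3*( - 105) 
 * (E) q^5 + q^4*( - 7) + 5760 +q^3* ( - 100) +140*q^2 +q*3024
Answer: C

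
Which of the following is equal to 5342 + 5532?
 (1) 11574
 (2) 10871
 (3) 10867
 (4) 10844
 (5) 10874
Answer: 5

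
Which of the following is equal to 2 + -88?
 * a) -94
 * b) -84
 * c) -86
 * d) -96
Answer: c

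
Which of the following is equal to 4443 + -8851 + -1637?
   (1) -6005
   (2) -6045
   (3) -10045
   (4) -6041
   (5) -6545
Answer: 2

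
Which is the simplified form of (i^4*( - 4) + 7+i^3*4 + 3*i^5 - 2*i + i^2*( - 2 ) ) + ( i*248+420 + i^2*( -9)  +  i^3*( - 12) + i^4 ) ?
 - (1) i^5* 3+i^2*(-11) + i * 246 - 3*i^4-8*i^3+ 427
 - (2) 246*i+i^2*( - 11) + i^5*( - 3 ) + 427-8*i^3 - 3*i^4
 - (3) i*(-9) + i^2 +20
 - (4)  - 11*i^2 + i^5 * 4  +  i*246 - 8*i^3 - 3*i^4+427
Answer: 1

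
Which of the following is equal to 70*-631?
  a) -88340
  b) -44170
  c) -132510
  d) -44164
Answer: b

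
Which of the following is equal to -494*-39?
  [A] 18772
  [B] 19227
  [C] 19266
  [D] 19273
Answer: C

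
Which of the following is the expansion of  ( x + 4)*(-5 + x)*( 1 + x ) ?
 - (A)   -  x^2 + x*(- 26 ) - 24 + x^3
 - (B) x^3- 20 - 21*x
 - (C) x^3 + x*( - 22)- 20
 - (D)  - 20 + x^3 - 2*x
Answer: B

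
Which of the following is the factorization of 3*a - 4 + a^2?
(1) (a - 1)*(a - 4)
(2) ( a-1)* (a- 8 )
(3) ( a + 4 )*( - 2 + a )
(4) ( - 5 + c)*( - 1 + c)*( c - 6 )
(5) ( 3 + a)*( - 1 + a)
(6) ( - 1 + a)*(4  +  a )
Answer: 6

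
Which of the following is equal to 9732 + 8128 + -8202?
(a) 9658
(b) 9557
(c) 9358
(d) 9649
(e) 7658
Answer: a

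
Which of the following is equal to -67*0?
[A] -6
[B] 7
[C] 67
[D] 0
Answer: D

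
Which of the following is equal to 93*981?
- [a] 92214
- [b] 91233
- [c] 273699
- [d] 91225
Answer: b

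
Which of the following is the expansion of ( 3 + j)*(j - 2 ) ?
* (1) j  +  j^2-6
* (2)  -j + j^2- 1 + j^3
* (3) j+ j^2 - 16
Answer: 1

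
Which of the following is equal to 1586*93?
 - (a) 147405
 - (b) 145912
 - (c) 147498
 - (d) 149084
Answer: c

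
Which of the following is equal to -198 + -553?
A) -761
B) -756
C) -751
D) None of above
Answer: C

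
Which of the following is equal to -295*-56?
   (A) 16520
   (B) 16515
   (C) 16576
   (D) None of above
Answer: A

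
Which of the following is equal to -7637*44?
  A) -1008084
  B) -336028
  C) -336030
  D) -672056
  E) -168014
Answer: B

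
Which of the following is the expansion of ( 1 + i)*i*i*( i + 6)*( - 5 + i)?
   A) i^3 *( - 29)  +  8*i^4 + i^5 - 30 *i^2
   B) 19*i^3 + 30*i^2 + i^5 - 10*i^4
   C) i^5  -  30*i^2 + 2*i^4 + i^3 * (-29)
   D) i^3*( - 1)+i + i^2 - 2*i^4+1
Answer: C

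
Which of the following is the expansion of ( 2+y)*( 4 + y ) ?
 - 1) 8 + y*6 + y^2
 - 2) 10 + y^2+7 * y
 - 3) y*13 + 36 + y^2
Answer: 1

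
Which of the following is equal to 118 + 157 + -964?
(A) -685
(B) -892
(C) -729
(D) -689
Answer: D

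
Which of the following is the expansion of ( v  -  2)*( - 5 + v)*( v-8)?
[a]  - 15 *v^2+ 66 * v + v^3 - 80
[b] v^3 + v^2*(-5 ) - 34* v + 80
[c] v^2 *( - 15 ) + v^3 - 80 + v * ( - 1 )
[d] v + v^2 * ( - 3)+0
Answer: a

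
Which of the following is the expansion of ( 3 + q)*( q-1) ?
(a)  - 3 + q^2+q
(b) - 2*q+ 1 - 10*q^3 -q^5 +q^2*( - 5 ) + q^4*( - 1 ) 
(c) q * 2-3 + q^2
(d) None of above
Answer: c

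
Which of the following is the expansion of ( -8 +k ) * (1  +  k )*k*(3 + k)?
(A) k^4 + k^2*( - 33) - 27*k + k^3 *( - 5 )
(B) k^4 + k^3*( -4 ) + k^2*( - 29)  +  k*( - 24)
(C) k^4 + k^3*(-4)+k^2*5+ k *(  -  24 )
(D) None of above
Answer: B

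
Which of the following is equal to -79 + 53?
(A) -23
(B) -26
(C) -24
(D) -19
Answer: B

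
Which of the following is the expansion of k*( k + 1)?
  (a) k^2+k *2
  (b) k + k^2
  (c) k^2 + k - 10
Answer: b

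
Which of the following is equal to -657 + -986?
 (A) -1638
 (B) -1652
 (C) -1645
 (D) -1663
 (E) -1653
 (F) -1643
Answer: F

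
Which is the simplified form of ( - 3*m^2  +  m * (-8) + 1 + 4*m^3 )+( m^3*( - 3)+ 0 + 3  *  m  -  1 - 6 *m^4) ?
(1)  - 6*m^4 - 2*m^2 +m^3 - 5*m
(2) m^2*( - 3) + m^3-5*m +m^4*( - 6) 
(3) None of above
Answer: 2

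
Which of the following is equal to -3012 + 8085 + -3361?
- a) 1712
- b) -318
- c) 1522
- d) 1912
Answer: a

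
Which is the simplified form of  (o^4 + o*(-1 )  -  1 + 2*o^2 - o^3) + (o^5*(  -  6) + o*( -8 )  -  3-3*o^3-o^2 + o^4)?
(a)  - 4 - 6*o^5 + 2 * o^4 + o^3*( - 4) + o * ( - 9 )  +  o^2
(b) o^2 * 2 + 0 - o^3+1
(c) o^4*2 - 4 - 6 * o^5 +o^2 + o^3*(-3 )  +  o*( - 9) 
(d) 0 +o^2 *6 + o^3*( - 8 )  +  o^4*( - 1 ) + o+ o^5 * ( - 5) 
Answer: a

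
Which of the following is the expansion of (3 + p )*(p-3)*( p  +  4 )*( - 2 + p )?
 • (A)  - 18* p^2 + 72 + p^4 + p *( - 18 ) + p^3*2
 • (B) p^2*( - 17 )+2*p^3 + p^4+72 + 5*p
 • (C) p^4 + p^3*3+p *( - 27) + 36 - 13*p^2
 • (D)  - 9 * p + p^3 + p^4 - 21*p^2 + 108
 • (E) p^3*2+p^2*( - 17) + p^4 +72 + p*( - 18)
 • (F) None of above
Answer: E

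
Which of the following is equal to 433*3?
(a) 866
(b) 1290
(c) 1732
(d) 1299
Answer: d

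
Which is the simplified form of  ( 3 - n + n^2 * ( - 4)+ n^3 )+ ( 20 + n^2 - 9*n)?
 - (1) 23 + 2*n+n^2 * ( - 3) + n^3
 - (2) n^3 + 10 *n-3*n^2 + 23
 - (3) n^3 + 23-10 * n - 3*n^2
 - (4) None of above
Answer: 3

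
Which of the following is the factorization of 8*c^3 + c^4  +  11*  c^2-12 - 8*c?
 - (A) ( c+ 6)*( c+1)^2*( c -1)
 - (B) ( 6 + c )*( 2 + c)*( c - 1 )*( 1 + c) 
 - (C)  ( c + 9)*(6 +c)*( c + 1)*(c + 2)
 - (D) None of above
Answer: B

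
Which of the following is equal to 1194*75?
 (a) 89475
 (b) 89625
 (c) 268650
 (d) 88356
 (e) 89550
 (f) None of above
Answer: e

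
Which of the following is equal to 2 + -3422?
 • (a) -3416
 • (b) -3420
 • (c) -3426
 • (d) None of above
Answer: b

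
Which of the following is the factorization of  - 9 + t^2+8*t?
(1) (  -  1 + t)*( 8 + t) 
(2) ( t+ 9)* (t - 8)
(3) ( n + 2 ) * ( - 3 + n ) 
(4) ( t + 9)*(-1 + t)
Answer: 4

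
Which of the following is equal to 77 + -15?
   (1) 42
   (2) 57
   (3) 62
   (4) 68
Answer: 3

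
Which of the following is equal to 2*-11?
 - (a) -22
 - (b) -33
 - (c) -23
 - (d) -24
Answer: a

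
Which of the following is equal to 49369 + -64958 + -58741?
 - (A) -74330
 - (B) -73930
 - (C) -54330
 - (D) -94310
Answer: A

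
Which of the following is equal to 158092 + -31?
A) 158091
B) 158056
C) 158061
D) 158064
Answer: C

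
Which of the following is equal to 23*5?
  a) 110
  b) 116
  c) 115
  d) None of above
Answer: c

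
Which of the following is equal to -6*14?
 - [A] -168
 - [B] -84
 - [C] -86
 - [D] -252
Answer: B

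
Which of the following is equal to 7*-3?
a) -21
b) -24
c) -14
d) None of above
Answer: a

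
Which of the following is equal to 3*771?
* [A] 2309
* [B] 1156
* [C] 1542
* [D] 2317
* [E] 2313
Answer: E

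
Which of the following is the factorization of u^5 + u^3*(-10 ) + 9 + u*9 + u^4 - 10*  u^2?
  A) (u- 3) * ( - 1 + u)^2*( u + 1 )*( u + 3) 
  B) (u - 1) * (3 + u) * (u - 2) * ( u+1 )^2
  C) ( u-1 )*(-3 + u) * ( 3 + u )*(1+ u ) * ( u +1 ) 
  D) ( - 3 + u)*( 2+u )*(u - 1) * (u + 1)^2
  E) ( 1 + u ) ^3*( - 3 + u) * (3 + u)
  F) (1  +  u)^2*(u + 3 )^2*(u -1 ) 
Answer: C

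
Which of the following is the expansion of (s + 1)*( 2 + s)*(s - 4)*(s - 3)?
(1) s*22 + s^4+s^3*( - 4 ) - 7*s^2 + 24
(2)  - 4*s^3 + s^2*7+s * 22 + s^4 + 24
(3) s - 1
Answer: 1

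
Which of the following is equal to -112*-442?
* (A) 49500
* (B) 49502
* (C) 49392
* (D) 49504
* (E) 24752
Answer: D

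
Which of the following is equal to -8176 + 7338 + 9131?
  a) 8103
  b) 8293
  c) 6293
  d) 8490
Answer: b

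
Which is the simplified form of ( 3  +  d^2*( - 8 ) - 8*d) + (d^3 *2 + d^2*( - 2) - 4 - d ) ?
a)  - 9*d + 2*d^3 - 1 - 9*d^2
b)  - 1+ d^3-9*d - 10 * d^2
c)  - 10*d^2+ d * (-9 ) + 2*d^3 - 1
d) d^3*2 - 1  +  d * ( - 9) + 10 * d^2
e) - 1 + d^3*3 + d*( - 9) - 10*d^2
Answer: c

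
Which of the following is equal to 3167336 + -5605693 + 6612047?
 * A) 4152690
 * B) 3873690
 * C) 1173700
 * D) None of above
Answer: D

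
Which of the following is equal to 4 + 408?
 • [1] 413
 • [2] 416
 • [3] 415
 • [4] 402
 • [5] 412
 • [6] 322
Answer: 5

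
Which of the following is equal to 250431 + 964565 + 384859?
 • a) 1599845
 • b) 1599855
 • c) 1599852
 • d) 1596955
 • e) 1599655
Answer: b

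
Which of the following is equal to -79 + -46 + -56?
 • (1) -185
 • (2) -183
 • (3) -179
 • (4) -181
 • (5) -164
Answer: 4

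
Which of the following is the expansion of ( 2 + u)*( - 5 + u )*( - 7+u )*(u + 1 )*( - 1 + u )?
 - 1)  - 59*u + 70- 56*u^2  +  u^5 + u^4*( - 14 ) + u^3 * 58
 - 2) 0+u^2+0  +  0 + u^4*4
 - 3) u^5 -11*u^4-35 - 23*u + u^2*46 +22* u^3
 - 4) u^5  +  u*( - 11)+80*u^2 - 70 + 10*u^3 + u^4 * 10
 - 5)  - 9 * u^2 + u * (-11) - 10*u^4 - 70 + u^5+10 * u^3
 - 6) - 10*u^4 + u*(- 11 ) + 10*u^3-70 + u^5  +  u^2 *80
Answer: 6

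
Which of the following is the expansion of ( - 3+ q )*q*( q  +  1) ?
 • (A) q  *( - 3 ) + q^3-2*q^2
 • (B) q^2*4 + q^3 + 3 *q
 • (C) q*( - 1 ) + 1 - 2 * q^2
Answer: A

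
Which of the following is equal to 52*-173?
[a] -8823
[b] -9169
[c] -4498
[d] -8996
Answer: d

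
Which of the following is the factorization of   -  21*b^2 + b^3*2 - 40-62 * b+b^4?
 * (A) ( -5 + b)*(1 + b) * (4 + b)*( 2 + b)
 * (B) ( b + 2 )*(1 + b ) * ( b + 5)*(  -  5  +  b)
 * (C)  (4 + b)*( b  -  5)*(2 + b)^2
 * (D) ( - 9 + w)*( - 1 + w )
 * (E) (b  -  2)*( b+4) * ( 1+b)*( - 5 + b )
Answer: A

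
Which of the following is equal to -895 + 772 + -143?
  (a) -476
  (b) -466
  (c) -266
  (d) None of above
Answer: c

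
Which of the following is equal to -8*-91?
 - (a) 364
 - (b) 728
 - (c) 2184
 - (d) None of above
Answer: b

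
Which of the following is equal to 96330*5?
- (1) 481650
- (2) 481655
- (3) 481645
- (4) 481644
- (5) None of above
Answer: 1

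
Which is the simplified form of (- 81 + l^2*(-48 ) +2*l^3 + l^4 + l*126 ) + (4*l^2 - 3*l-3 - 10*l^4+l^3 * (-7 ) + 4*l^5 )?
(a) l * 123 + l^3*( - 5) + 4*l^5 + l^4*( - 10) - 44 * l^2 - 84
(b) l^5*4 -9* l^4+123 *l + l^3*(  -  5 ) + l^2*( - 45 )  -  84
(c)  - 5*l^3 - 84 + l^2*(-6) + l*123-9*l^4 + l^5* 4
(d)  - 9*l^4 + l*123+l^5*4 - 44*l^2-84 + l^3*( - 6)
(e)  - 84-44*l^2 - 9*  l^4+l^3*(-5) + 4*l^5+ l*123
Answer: e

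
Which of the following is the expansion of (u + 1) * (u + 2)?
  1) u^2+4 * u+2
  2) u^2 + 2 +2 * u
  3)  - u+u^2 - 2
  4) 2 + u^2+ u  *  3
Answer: 4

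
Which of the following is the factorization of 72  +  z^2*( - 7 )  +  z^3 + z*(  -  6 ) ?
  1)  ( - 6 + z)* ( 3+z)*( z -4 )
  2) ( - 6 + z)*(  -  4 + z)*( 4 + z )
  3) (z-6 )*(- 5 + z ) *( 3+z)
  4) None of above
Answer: 1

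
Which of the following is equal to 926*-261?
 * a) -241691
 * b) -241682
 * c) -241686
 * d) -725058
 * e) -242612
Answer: c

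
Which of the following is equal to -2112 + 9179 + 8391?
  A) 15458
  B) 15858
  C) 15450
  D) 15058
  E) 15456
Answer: A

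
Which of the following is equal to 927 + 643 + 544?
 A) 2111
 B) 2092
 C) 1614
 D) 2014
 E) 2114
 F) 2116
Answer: E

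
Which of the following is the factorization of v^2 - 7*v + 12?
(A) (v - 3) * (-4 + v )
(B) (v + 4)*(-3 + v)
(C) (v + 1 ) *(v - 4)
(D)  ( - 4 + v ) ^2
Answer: A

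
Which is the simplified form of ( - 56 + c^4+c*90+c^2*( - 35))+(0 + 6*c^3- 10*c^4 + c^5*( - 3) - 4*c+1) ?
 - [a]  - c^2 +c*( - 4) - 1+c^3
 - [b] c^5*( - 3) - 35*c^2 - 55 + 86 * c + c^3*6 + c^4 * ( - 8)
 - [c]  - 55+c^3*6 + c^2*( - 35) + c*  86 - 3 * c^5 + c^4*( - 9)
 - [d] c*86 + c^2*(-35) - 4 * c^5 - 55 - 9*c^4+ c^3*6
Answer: c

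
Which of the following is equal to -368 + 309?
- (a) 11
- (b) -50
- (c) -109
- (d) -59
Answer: d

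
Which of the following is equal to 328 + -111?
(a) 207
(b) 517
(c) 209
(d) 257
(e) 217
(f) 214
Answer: e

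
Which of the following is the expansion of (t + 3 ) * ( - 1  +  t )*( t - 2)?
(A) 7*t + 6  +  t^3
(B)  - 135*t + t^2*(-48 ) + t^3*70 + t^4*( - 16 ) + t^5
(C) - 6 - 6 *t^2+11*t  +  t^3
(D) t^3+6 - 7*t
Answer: D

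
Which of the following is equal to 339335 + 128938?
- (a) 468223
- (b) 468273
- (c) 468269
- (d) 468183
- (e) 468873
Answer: b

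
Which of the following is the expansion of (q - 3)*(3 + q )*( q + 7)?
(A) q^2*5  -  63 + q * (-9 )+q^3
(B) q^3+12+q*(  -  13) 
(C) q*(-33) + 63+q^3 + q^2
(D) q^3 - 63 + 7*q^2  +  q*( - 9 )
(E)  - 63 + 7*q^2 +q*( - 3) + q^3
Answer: D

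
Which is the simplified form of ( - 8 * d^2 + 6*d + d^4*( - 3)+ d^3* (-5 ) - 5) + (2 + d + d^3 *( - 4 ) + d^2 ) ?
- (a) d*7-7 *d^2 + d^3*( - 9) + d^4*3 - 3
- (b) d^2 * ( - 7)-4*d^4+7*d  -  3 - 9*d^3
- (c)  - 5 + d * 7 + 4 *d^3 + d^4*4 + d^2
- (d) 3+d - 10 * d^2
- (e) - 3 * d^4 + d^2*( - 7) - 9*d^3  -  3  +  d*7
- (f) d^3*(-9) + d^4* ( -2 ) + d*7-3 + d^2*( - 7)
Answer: e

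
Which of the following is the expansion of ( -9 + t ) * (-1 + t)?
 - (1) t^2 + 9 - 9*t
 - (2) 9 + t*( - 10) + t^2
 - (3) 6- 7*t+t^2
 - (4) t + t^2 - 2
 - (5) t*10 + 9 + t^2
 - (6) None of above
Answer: 2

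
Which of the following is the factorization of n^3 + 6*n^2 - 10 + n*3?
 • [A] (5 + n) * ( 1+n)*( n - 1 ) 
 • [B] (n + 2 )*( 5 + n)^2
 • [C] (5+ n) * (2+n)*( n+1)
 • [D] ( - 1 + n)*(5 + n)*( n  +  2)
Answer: D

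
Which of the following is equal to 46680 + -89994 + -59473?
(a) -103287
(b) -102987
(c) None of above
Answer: c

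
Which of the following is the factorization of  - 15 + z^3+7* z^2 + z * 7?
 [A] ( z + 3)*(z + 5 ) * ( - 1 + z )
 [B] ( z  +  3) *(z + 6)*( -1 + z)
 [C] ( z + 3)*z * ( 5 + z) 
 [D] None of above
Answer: A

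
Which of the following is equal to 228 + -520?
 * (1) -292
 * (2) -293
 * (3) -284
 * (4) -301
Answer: 1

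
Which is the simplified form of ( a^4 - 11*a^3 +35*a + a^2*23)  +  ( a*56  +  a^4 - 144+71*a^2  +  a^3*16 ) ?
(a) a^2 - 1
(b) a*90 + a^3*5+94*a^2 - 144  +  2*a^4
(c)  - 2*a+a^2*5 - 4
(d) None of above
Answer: d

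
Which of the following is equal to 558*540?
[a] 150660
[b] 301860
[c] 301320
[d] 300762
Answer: c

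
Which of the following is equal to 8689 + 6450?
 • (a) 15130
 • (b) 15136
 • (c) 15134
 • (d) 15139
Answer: d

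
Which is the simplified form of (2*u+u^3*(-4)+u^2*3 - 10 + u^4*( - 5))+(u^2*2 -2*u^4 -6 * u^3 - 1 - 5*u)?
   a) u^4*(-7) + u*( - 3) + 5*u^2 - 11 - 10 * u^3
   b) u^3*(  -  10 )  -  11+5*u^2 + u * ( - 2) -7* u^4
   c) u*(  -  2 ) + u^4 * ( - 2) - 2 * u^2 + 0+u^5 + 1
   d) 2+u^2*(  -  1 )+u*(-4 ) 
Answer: a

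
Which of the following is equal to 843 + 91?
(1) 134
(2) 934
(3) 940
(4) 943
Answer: 2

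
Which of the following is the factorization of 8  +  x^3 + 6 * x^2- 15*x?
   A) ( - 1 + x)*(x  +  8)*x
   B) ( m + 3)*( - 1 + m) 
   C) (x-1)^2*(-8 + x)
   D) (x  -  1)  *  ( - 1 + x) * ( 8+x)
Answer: D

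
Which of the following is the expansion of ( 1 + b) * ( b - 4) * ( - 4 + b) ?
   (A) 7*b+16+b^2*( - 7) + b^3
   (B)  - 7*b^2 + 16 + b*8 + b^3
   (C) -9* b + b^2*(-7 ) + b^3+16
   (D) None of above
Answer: B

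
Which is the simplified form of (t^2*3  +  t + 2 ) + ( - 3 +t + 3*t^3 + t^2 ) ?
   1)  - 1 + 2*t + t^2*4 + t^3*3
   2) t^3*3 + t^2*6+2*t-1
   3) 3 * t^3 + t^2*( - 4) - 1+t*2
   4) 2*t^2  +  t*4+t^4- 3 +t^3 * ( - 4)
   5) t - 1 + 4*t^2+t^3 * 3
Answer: 1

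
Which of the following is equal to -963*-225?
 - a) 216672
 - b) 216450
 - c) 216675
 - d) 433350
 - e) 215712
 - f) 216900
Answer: c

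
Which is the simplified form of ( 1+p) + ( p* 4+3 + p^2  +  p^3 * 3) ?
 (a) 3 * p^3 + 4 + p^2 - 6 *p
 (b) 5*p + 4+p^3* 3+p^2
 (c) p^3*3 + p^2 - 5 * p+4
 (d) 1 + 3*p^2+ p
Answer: b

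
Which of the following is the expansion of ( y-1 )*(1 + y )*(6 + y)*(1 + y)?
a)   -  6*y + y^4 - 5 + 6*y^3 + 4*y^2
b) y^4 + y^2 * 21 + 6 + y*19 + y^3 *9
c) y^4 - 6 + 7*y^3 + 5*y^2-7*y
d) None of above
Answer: c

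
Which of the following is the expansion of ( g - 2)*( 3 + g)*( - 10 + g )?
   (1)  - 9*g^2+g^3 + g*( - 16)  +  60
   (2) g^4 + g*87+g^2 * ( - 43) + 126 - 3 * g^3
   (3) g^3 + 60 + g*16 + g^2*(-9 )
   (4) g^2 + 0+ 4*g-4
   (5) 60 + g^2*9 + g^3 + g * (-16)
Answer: 1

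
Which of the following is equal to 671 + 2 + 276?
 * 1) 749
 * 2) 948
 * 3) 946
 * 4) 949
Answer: 4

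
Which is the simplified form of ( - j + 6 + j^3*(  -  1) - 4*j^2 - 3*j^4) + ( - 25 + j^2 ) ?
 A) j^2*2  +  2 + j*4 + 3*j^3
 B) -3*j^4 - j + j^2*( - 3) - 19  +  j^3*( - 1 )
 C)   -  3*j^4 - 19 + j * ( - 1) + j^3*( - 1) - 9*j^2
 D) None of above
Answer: B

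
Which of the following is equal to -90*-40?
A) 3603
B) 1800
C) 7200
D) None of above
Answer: D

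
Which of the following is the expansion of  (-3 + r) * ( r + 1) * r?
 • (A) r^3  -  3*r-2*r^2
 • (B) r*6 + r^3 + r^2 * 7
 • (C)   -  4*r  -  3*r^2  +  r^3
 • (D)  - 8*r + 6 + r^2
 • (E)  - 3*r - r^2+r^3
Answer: A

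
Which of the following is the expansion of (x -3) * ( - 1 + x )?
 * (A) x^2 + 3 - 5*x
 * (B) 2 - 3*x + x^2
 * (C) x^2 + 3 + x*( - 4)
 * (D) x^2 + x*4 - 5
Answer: C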